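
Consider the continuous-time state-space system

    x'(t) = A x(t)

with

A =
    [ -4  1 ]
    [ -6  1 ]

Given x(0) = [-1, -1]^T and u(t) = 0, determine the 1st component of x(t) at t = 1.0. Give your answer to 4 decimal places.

det(sI - A) = s^2 - (tr A)s + det A, with tr A = (-4) + 1 = -3 and det A = (-4)·1 - 1·(-6) = -4 - (-6) = 2.
So p(s) = det(sI - A) = s^2 + 3s + 2.
Factor s^2 + 3s + 2: two numbers with sum -3 and product 2 are -1 and -2, so s^2 + 3s + 2 = (s + 1)(s + 2).
Hence p(s) = (s + 1) (s + 2), with roots -2, -1.
The eigenvalues -2, -1 are distinct and real, so A is diagonalisable and x(t) = e^{At} x(0) = V diag(e^{λ_i t}) V^{-1} x(0), where the columns of V are the eigenvectors.
λ = -2: A - (-2)I = [[-2, 1], [-6, 3]]. Row 1 gives (-2)·v1 + 1·v2 = 0, so take v_1 = [1, 2]^T.
λ = -1: A - (-1)I = [[-3, 1], [-6, 2]]. Row 1 gives (-3)·v1 + 1·v2 = 0, so take v_2 = [1, 3]^T.
V = [v_1 v_2] = [[1, 1], [2, 3]] has det V = 1, so V^{-1} = adj(V)/det V = [[3, -1], [-2, 1]].
Modal coordinates z(0) = V^{-1} x(0): 3·(-1) + (-1)·(-1) = -2; (-2)·(-1) + 1·(-1) = 1; so z(0) = [-2, 1]^T.
x_1(t) = Σ_i (v_i)_1 · z_i(0) · e^{λ_i t} (row 1 of V times the modal terms).
x_1(1.0) = 1·(-2)·e^{-2·1.0} + 1·1·e^{-1·1.0} = (-2)·0.135335 + 1·0.367879 = 0.0972.

0.0972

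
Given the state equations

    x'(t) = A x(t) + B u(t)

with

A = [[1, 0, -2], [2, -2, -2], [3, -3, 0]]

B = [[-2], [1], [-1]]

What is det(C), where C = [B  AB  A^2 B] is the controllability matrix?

-606

AB = [[0], [-4], [-9]]
A^2B = [[18], [26], [12]]
Controllability matrix C = [B  AB  A^2B] = [[-2, 0, 18], [1, -4, 26], [-1, -9, 12]]
Expanding along the first row, det(C) = (-2)·((-4)·12 - 26·(-9)) - 0·(1·12 - 26·(-1)) + 18·(1·(-9) - (-4)·(-1)) = (-2)·186 - 0·38 + 18·(-13) = -606
Since det(C) ≠ 0, rank(C) = 3 and the system is completely controllable.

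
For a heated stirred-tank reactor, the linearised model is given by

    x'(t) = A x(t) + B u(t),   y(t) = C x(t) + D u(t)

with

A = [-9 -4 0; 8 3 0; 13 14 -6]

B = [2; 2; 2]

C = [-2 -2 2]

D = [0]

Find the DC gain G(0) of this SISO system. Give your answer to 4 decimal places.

12.2667

G(0) = C(-A)^{-1}B + D = -C A^{-1} B + D.
det A = -30, so A^{-1} = (1/-30)·adj(A) = [[3/5, 4/5, 0], [-8/5, -9/5, 0], [-73/30, -37/15, -1/6]]
A^{-1} B = [14/5, -34/5, -152/15]^T
C A^{-1} B = -184/15
G(0) = D - C A^{-1} B = 0 - (-184/15) = 184/15 ≈ 12.2667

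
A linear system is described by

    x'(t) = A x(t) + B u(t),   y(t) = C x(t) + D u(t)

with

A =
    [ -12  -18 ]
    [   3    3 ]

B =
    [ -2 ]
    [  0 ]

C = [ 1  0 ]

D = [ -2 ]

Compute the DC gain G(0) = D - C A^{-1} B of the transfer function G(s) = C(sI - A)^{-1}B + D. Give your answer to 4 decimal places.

-1.6667

G(0) = C(-A)^{-1}B + D = -C A^{-1} B + D.
det A = 18, so A^{-1} = (1/18)·adj(A) = [[1/6, 1], [-1/6, -2/3]]
A^{-1} B = [-1/3, 1/3]^T
C A^{-1} B = -1/3
G(0) = D - C A^{-1} B = -2 - (-1/3) = -5/3 ≈ -1.6667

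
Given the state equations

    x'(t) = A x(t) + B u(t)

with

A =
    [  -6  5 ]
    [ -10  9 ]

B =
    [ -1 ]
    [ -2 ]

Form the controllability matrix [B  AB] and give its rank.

1

AB = [[-4], [-8]]
Controllability matrix C = [B  AB] = [[-1, -4], [-2, -8]]
Every column of C is a scalar multiple of column 1 = [-1, -2] (multipliers 1, 4), so the columns span a one-dimensional space.
C ≠ 0, hence rank(C) = 1.
rank(C) = 1 < n = 2, so the pair (A, B) is not completely controllable.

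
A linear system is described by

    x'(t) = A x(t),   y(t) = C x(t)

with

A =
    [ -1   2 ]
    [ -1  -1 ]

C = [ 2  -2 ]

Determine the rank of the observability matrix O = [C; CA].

2

CA = [[0, 6]]
Observability matrix O = [C; CA] = [[2, -2], [0, 6]]
det(O) = 2·6 - (-2)·0 = 12 - 0 = 12 ≠ 0, so rank(O) = 2.
rank(O) = 2 = n, so the pair (A, C) is completely observable.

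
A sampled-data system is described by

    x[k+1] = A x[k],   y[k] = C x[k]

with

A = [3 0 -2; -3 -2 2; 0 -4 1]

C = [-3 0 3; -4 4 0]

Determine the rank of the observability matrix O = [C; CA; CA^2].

3

CA = [[-9, -12, 9], [-24, -8, 16]]
CA^2 = [[9, -12, 3], [-48, -48, 48]]
Observability matrix O = [C; CA; CA^2] = [[-3, 0, 3], [-4, 4, 0], [-9, -12, 9], [-24, -8, 16], [9, -12, 3], [-48, -48, 48]]
Take the 3×3 submatrix of O formed by rows 1, 2, 3: [[-3, 0, 3], [-4, 4, 0], [-9, -12, 9]]. Its determinant is (-3)·(4·9 - 0·(-12)) - 0·((-4)·9 - 0·(-9)) + 3·((-4)·(-12) - 4·(-9)) = (-3)·36 - 0·(-36) + 3·84 = 144 ≠ 0.
So rank(O) ≥ 3; since O has 3 columns, rank(O) = 3.
rank(O) = 3 = n, so the pair (A, C) is completely observable.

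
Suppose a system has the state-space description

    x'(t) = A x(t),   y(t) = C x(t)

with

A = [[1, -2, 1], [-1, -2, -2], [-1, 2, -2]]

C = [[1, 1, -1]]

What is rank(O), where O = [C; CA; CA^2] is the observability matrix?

CA = [[1, -6, 1]]
CA^2 = [[6, 12, 11]]
Observability matrix O = [C; CA; CA^2] = [[1, 1, -1], [1, -6, 1], [6, 12, 11]]
det(O) = 1·((-6)·11 - 1·12) - 1·(1·11 - 1·6) + (-1)·(1·12 - (-6)·6) = 1·(-78) - 1·5 + (-1)·48 = -131 ≠ 0, so rank(O) = 3.
rank(O) = 3 = n, so the pair (A, C) is completely observable.

3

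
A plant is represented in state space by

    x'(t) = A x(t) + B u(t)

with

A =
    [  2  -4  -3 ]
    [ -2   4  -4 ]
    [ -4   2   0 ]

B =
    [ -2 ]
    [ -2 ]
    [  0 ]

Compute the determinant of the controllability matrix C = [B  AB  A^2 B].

-800

AB = [[4], [-4], [4]]
A^2B = [[12], [-40], [-24]]
Controllability matrix C = [B  AB  A^2B] = [[-2, 4, 12], [-2, -4, -40], [0, 4, -24]]
Expanding along the first row, det(C) = (-2)·((-4)·(-24) - (-40)·4) - 4·((-2)·(-24) - (-40)·0) + 12·((-2)·4 - (-4)·0) = (-2)·256 - 4·48 + 12·(-8) = -800
Since det(C) ≠ 0, rank(C) = 3 and the system is completely controllable.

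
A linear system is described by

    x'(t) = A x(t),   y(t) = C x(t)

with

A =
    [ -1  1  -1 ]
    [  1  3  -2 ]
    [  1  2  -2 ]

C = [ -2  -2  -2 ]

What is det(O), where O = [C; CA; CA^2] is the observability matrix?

-312

CA = [[-2, -12, 10]]
CA^2 = [[0, -18, 6]]
Observability matrix O = [C; CA; CA^2] = [[-2, -2, -2], [-2, -12, 10], [0, -18, 6]]
Expanding along the first row, det(O) = (-2)·((-12)·6 - 10·(-18)) - (-2)·((-2)·6 - 10·0) + (-2)·((-2)·(-18) - (-12)·0) = (-2)·108 - (-2)·(-12) + (-2)·36 = -312
Since det(O) ≠ 0, rank(O) = 3 and the system is completely observable.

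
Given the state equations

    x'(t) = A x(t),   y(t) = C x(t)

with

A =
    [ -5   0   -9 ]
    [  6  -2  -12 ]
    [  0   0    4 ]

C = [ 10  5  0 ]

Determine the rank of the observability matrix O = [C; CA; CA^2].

CA = [[-20, -10, -150]]
CA^2 = [[40, 20, -300]]
Observability matrix O = [C; CA; CA^2] = [[10, 5, 0], [-20, -10, -150], [40, 20, -300]]
The columns c1, c2, c3 of O are linearly dependent: -c1 + 2·c2 = 0 (check each entry), so rank(O) ≤ 2.
The 2×2 minor from rows 1, 2, columns 1, 3 is 10·(-150) - 0·(-20) = -1500 - 0 = -1500 ≠ 0, so rank(O) = 2.
rank(O) = 2 < n = 3, so the pair (A, C) is not completely observable.

2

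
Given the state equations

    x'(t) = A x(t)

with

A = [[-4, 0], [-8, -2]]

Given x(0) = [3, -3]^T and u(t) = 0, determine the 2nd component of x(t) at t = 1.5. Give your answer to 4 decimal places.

-0.7171

det(sI - A) = s^2 - (tr A)s + det A, with tr A = (-4) + (-2) = -6 and det A = (-4)·(-2) - 0·(-8) = 8 - 0 = 8.
So p(s) = det(sI - A) = s^2 + 6s + 8.
Factor s^2 + 6s + 8: two numbers with sum -6 and product 8 are -2 and -4, so s^2 + 6s + 8 = (s + 2)(s + 4).
Hence p(s) = (s + 2) (s + 4), with roots -4, -2.
The eigenvalues -4, -2 are distinct and real, so A is diagonalisable and x(t) = e^{At} x(0) = V diag(e^{λ_i t}) V^{-1} x(0), where the columns of V are the eigenvectors.
λ = -4: A - (-4)I = [[0, 0], [-8, 2]]. Row 2 gives (-8)·v1 + 2·v2 = 0, so take v_1 = [1, 4]^T.
λ = -2: A - (-2)I = [[-2, 0], [-8, 0]]. Row 1 gives (-2)·v1 + 0·v2 = 0, so take v_2 = [0, 1]^T.
V = [v_1 v_2] = [[1, 0], [4, 1]] has det V = 1, so V^{-1} = adj(V)/det V = [[1, 0], [-4, 1]].
Modal coordinates z(0) = V^{-1} x(0): 1·3 + 0·(-3) = 3; (-4)·3 + 1·(-3) = -15; so z(0) = [3, -15]^T.
x_2(t) = Σ_i (v_i)_2 · z_i(0) · e^{λ_i t} (row 2 of V times the modal terms).
x_2(1.5) = 4·3·e^{-4·1.5} + 1·(-15)·e^{-2·1.5} = 12·0.002479 + (-15)·0.049787 = -0.7171.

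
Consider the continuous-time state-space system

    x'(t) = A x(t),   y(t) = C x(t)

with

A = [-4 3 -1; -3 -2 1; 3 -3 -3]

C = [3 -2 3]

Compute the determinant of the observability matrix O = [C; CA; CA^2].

CA = [[3, 4, -14]]
CA^2 = [[-66, 43, 43]]
Observability matrix O = [C; CA; CA^2] = [[3, -2, 3], [3, 4, -14], [-66, 43, 43]]
Expanding along the first row, det(O) = 3·(4·43 - (-14)·43) - (-2)·(3·43 - (-14)·(-66)) + 3·(3·43 - 4·(-66)) = 3·774 - (-2)·(-795) + 3·393 = 1911
Since det(O) ≠ 0, rank(O) = 3 and the system is completely observable.

1911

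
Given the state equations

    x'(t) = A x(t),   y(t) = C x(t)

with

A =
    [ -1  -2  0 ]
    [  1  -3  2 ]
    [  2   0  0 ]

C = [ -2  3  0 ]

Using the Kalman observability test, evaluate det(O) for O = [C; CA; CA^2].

146

CA = [[5, -5, 6]]
CA^2 = [[2, 5, -10]]
Observability matrix O = [C; CA; CA^2] = [[-2, 3, 0], [5, -5, 6], [2, 5, -10]]
Expanding along the first row, det(O) = (-2)·((-5)·(-10) - 6·5) - 3·(5·(-10) - 6·2) + 0·(5·5 - (-5)·2) = (-2)·20 - 3·(-62) + 0·35 = 146
Since det(O) ≠ 0, rank(O) = 3 and the system is completely observable.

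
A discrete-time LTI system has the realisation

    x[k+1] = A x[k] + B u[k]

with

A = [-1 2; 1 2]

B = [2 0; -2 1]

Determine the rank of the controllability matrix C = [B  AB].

AB = [[-6, 2], [-2, 2]]
Controllability matrix C = [B  AB] = [[2, 0, -6, 2], [-2, 1, -2, 2]]
Take the 2×2 submatrix of C formed by columns 1, 2: [[2, 0], [-2, 1]]. Its determinant is 2·1 - 0·(-2) = 2 - 0 = 2 ≠ 0.
So rank(C) ≥ 2; since C has 2 rows, rank(C) = 2.
rank(C) = 2 = n, so the pair (A, B) is completely controllable.

2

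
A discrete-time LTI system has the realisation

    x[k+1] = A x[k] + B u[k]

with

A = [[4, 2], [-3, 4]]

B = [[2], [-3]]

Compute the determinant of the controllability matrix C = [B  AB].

AB = [[2], [-18]]
Controllability matrix C = [B  AB] = [[2, 2], [-3, -18]]
det(C) = 2·(-18) - 2·(-3) = -36 - (-6) = -30
Since det(C) ≠ 0, rank(C) = 2 and the system is completely controllable.

-30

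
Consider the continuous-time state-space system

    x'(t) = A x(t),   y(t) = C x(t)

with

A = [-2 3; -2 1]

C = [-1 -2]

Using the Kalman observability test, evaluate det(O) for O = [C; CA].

17

CA = [[6, -5]]
Observability matrix O = [C; CA] = [[-1, -2], [6, -5]]
det(O) = (-1)·(-5) - (-2)·6 = 5 - (-12) = 17
Since det(O) ≠ 0, rank(O) = 2 and the system is completely observable.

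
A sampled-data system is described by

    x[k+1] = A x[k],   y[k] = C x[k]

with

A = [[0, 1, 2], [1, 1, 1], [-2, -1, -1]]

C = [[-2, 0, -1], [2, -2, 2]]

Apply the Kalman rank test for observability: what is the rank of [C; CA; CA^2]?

3

CA = [[2, -1, -3], [-6, -2, 0]]
CA^2 = [[5, 4, 6], [-2, -8, -14]]
Observability matrix O = [C; CA; CA^2] = [[-2, 0, -1], [2, -2, 2], [2, -1, -3], [-6, -2, 0], [5, 4, 6], [-2, -8, -14]]
Take the 3×3 submatrix of O formed by rows 1, 2, 3: [[-2, 0, -1], [2, -2, 2], [2, -1, -3]]. Its determinant is (-2)·((-2)·(-3) - 2·(-1)) - 0·(2·(-3) - 2·2) + (-1)·(2·(-1) - (-2)·2) = (-2)·8 - 0·(-10) + (-1)·2 = -18 ≠ 0.
So rank(O) ≥ 3; since O has 3 columns, rank(O) = 3.
rank(O) = 3 = n, so the pair (A, C) is completely observable.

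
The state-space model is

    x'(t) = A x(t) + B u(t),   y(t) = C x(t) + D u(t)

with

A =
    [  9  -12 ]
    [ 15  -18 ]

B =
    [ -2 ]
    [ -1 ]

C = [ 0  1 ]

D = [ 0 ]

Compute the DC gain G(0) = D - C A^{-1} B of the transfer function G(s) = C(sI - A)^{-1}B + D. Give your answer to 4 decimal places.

G(0) = C(-A)^{-1}B + D = -C A^{-1} B + D.
det A = 18, so A^{-1} = (1/18)·adj(A) = [[-1, 2/3], [-5/6, 1/2]]
A^{-1} B = [4/3, 7/6]^T
C A^{-1} B = 7/6
G(0) = D - C A^{-1} B = 0 - (7/6) = -7/6 ≈ -1.1667

-1.1667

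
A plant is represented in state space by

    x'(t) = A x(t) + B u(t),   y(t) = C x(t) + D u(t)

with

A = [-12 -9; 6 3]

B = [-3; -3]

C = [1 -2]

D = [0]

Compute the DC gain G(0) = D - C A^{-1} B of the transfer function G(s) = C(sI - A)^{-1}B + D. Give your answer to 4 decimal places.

8.0000

G(0) = C(-A)^{-1}B + D = -C A^{-1} B + D.
det A = 18, so A^{-1} = (1/18)·adj(A) = [[1/6, 1/2], [-1/3, -2/3]]
A^{-1} B = [-2, 3]^T
C A^{-1} B = -8
G(0) = D - C A^{-1} B = 0 - (-8) = 8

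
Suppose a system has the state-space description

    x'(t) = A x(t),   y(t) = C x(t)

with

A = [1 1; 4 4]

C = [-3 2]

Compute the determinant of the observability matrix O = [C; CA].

-25

CA = [[5, 5]]
Observability matrix O = [C; CA] = [[-3, 2], [5, 5]]
det(O) = (-3)·5 - 2·5 = -15 - 10 = -25
Since det(O) ≠ 0, rank(O) = 2 and the system is completely observable.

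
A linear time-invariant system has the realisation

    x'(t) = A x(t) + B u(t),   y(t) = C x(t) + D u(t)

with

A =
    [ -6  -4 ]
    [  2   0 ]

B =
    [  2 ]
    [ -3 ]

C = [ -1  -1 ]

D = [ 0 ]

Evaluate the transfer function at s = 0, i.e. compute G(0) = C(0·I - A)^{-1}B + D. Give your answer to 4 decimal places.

G(0) = C(-A)^{-1}B + D = -C A^{-1} B + D.
det A = 8, so A^{-1} = (1/8)·adj(A) = [[0, 1/2], [-1/4, -3/4]]
A^{-1} B = [-3/2, 7/4]^T
C A^{-1} B = -1/4
G(0) = D - C A^{-1} B = 0 - (-1/4) = 1/4 ≈ 0.2500

0.2500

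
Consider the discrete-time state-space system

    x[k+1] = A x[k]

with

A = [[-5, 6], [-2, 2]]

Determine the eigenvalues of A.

-2, -1

det(zI - A) = z^2 - (tr A)z + det A, with tr A = (-5) + 2 = -3 and det A = (-5)·2 - 6·(-2) = -10 - (-12) = 2.
So p(z) = det(zI - A) = z^2 + 3z + 2.
Factor z^2 + 3z + 2: two numbers with sum -3 and product 2 are -1 and -2, so z^2 + 3z + 2 = (z + 1)(z + 2).
Hence p(z) = (z + 1) (z + 2), with roots -2, -1.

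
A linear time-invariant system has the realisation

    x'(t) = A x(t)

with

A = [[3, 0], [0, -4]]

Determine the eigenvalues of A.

det(sI - A) = s^2 - (tr A)s + det A, with tr A = 3 + (-4) = -1 and det A = 3·(-4) - 0·0 = -12 - 0 = -12.
So p(s) = det(sI - A) = s^2 + s - 12.
Factor s^2 + s - 12: two numbers with sum -1 and product -12 are 3 and -4, so s^2 + s - 12 = (s - 3)(s + 4).
Hence p(s) = (s - 3) (s + 4), with roots -4, 3.
At least one eigenvalue has non-negative real part, so the system is not asymptotically stable.

-4, 3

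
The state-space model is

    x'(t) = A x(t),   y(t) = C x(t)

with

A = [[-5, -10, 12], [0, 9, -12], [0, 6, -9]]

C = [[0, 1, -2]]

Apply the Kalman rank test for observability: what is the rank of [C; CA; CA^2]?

CA = [[0, -3, 6]]
CA^2 = [[0, 9, -18]]
Observability matrix O = [C; CA; CA^2] = [[0, 1, -2], [0, -3, 6], [0, 9, -18]]
Every row of O is a scalar multiple of row 1 = [0, 1, -2] (multipliers 1, -3, 9), so the rows span a one-dimensional space.
O ≠ 0, hence rank(O) = 1.
rank(O) = 1 < n = 3, so the pair (A, C) is not completely observable.

1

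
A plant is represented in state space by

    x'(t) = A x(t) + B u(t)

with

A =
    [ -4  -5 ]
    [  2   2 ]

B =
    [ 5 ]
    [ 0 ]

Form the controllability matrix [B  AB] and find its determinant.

50

AB = [[-20], [10]]
Controllability matrix C = [B  AB] = [[5, -20], [0, 10]]
det(C) = 5·10 - (-20)·0 = 50 - 0 = 50
Since det(C) ≠ 0, rank(C) = 2 and the system is completely controllable.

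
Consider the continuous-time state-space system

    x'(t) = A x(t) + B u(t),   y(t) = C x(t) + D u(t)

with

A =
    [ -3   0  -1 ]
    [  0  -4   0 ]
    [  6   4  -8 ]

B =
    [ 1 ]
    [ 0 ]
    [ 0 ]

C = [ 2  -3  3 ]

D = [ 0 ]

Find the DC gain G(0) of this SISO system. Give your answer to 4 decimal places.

1.1333

G(0) = C(-A)^{-1}B + D = -C A^{-1} B + D.
det A = -120, so A^{-1} = (1/-120)·adj(A) = [[-4/15, 1/30, 1/30], [0, -1/4, 0], [-1/5, -1/10, -1/10]]
A^{-1} B = [-4/15, 0, -1/5]^T
C A^{-1} B = -17/15
G(0) = D - C A^{-1} B = 0 - (-17/15) = 17/15 ≈ 1.1333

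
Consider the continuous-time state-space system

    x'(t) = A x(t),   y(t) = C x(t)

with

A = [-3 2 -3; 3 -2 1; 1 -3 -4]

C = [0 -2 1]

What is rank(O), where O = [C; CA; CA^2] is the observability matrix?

3

CA = [[-5, 1, -6]]
CA^2 = [[12, 6, 40]]
Observability matrix O = [C; CA; CA^2] = [[0, -2, 1], [-5, 1, -6], [12, 6, 40]]
det(O) = 0·(1·40 - (-6)·6) - (-2)·((-5)·40 - (-6)·12) + 1·((-5)·6 - 1·12) = 0·76 - (-2)·(-128) + 1·(-42) = -298 ≠ 0, so rank(O) = 3.
rank(O) = 3 = n, so the pair (A, C) is completely observable.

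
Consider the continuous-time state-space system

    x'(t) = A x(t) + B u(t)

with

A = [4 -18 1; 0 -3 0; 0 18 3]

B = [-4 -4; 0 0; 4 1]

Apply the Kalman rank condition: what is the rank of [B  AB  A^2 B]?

2

AB = [[-12, -15], [0, 0], [12, 3]]
A^2B = [[-36, -57], [0, 0], [36, 9]]
Controllability matrix C = [B  AB  A^2B] = [[-4, -4, -12, -15, -36, -57], [0, 0, 0, 0, 0, 0], [4, 1, 12, 3, 36, 9]]
Row 2 of C is identically zero, so rank(C) ≤ 2.
The 2×2 minor from rows 1, 3, columns 1, 2 is (-4)·1 - (-4)·4 = -4 - (-16) = 12 ≠ 0, so rank(C) = 2.
rank(C) = 2 < n = 3, so the pair (A, B) is not completely controllable.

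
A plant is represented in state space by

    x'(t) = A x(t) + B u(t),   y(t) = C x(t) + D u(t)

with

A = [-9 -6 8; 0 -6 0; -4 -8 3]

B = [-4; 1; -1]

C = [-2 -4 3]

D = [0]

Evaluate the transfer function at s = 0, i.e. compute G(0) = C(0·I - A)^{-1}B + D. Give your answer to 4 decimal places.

0.2000

G(0) = C(-A)^{-1}B + D = -C A^{-1} B + D.
det A = -30, so A^{-1} = (1/-30)·adj(A) = [[3/5, 23/15, -8/5], [0, -1/6, 0], [4/5, 8/5, -9/5]]
A^{-1} B = [11/15, -1/6, 1/5]^T
C A^{-1} B = -1/5
G(0) = D - C A^{-1} B = 0 - (-1/5) = 1/5 ≈ 0.2000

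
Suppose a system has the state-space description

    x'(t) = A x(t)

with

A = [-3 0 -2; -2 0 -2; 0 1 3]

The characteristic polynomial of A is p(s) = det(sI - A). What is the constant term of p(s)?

2

Expand det(sI - A) for the 3×3 matrix.
p(s) = s^3 - 7s + 2.
(Check: constant term = det(-A) = (-1)^3 det A = 2; coefficient of s^2 = -tr A = 0.)
The constant term is 2.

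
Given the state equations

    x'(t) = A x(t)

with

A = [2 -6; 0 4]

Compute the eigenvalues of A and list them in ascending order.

2, 4

det(sI - A) = s^2 - (tr A)s + det A, with tr A = 2 + 4 = 6 and det A = 2·4 - (-6)·0 = 8 - 0 = 8.
So p(s) = det(sI - A) = s^2 - 6s + 8.
Factor s^2 - 6s + 8: two numbers with sum 6 and product 8 are 4 and 2, so s^2 - 6s + 8 = (s - 4)(s - 2).
Hence p(s) = (s - 4) (s - 2), with roots 2, 4.
At least one eigenvalue has non-negative real part, so the system is not asymptotically stable.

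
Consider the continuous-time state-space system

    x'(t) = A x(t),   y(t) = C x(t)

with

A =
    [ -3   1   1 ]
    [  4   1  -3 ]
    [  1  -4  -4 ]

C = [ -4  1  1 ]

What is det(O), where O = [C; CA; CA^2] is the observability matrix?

-196

CA = [[17, -7, -11]]
CA^2 = [[-90, 54, 82]]
Observability matrix O = [C; CA; CA^2] = [[-4, 1, 1], [17, -7, -11], [-90, 54, 82]]
Expanding along the first row, det(O) = (-4)·((-7)·82 - (-11)·54) - 1·(17·82 - (-11)·(-90)) + 1·(17·54 - (-7)·(-90)) = (-4)·20 - 1·404 + 1·288 = -196
Since det(O) ≠ 0, rank(O) = 3 and the system is completely observable.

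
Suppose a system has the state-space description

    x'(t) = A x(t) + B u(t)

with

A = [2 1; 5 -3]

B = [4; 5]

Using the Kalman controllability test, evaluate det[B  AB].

AB = [[13], [5]]
Controllability matrix C = [B  AB] = [[4, 13], [5, 5]]
det(C) = 4·5 - 13·5 = 20 - 65 = -45
Since det(C) ≠ 0, rank(C) = 2 and the system is completely controllable.

-45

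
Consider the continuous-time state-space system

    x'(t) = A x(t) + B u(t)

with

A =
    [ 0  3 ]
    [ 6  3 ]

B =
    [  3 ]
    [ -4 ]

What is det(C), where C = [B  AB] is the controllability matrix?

AB = [[-12], [6]]
Controllability matrix C = [B  AB] = [[3, -12], [-4, 6]]
det(C) = 3·6 - (-12)·(-4) = 18 - 48 = -30
Since det(C) ≠ 0, rank(C) = 2 and the system is completely controllable.

-30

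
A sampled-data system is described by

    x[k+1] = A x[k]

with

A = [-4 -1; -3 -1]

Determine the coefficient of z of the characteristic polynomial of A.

For a 2×2 matrix, det(zI - A) = z^2 - (tr A)z + det A.
tr A = -5, det A = 1.
So p(z) = z^2 + 5z + 1.
The coefficient of z is 5.

5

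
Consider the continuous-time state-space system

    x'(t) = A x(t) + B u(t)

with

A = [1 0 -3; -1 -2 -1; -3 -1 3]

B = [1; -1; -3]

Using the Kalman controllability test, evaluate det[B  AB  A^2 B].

AB = [[10], [4], [-11]]
A^2B = [[43], [-7], [-67]]
Controllability matrix C = [B  AB  A^2B] = [[1, 10, 43], [-1, 4, -7], [-3, -11, -67]]
Expanding along the first row, det(C) = 1·(4·(-67) - (-7)·(-11)) - 10·((-1)·(-67) - (-7)·(-3)) + 43·((-1)·(-11) - 4·(-3)) = 1·(-345) - 10·46 + 43·23 = 184
Since det(C) ≠ 0, rank(C) = 3 and the system is completely controllable.

184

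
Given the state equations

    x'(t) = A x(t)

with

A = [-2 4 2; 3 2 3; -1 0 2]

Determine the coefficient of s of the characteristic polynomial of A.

-14

Expand det(sI - A) for the 3×3 matrix.
p(s) = s^3 - 2s^2 - 14s + 40.
(Check: constant term = det(-A) = (-1)^3 det A = 40; coefficient of s^2 = -tr A = -2.)
The coefficient of s is -14.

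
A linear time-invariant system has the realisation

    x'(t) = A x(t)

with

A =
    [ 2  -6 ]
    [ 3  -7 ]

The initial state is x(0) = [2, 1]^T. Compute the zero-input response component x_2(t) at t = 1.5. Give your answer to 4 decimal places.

0.2231

det(sI - A) = s^2 - (tr A)s + det A, with tr A = 2 + (-7) = -5 and det A = 2·(-7) - (-6)·3 = -14 - (-18) = 4.
So p(s) = det(sI - A) = s^2 + 5s + 4.
Factor s^2 + 5s + 4: two numbers with sum -5 and product 4 are -1 and -4, so s^2 + 5s + 4 = (s + 1)(s + 4).
Hence p(s) = (s + 1) (s + 4), with roots -4, -1.
The eigenvalues -4, -1 are distinct and real, so A is diagonalisable and x(t) = e^{At} x(0) = V diag(e^{λ_i t}) V^{-1} x(0), where the columns of V are the eigenvectors.
λ = -4: A - (-4)I = [[6, -6], [3, -3]]. Row 1 gives 6·v1 + (-6)·v2 = 0, so take v_1 = [1, 1]^T.
λ = -1: A - (-1)I = [[3, -6], [3, -6]]. Row 1 gives 3·v1 + (-6)·v2 = 0, so take v_2 = [2, 1]^T.
V = [v_1 v_2] = [[1, 2], [1, 1]] has det V = -1, so V^{-1} = adj(V)/det V = [[-1, 2], [1, -1]].
Modal coordinates z(0) = V^{-1} x(0): (-1)·2 + 2·1 = 0; 1·2 + (-1)·1 = 1; so z(0) = [0, 1]^T.
x_2(t) = Σ_i (v_i)_2 · z_i(0) · e^{λ_i t} (row 2 of V times the modal terms).
x_2(1.5) = 1·0·e^{-4·1.5} + 1·1·e^{-1·1.5} = 0·0.002479 + 1·0.223130 = 0.2231.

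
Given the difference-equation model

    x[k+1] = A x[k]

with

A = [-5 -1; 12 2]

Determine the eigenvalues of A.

det(zI - A) = z^2 - (tr A)z + det A, with tr A = (-5) + 2 = -3 and det A = (-5)·2 - (-1)·12 = -10 - (-12) = 2.
So p(z) = det(zI - A) = z^2 + 3z + 2.
Factor z^2 + 3z + 2: two numbers with sum -3 and product 2 are -1 and -2, so z^2 + 3z + 2 = (z + 1)(z + 2).
Hence p(z) = (z + 1) (z + 2), with roots -2, -1.

-2, -1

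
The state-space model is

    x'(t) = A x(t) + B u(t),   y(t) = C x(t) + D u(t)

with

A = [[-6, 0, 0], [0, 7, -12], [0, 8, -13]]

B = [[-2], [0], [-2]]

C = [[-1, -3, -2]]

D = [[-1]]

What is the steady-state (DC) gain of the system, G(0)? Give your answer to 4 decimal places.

G(0) = C(-A)^{-1}B + D = -C A^{-1} B + D.
det A = -30, so A^{-1} = (1/-30)·adj(A) = [[-1/6, 0, 0], [0, -13/5, 12/5], [0, -8/5, 7/5]]
A^{-1} B = [1/3, -24/5, -14/5]^T
C A^{-1} B = 59/3
G(0) = D - C A^{-1} B = -1 - (59/3) = -62/3 ≈ -20.6667

-20.6667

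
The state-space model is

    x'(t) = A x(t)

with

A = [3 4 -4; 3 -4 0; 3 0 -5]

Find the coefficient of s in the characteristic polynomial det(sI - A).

Expand det(sI - A) for the 3×3 matrix.
p(s) = s^3 + 6s^2 - 7s - 72.
(Check: constant term = det(-A) = (-1)^3 det A = -72; coefficient of s^2 = -tr A = 6.)
The coefficient of s is -7.

-7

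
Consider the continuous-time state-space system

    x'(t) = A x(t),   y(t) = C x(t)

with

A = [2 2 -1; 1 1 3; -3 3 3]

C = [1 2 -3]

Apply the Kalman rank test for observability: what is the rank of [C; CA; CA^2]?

CA = [[13, -5, -4]]
CA^2 = [[33, 9, -40]]
Observability matrix O = [C; CA; CA^2] = [[1, 2, -3], [13, -5, -4], [33, 9, -40]]
det(O) = 1·((-5)·(-40) - (-4)·9) - 2·(13·(-40) - (-4)·33) + (-3)·(13·9 - (-5)·33) = 1·236 - 2·(-388) + (-3)·282 = 166 ≠ 0, so rank(O) = 3.
rank(O) = 3 = n, so the pair (A, C) is completely observable.

3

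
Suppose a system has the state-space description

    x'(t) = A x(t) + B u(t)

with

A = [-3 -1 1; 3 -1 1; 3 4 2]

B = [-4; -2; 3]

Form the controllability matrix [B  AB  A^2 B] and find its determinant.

AB = [[17], [-7], [-14]]
A^2B = [[-58], [44], [-5]]
Controllability matrix C = [B  AB  A^2B] = [[-4, 17, -58], [-2, -7, 44], [3, -14, -5]]
Expanding along the first row, det(C) = (-4)·((-7)·(-5) - 44·(-14)) - 17·((-2)·(-5) - 44·3) + (-58)·((-2)·(-14) - (-7)·3) = (-4)·651 - 17·(-122) + (-58)·49 = -3372
Since det(C) ≠ 0, rank(C) = 3 and the system is completely controllable.

-3372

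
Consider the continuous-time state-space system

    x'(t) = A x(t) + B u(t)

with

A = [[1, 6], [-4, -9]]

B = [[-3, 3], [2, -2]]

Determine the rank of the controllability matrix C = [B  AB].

AB = [[9, -9], [-6, 6]]
Controllability matrix C = [B  AB] = [[-3, 3, 9, -9], [2, -2, -6, 6]]
Every column of C is a scalar multiple of column 1 = [-3, 2] (multipliers 1, -1, -3, 3), so the columns span a one-dimensional space.
C ≠ 0, hence rank(C) = 1.
rank(C) = 1 < n = 2, so the pair (A, B) is not completely controllable.

1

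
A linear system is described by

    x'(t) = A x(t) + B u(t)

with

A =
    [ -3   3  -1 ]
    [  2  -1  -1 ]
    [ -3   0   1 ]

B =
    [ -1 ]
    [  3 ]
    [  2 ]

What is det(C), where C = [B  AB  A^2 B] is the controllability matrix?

AB = [[10], [-7], [5]]
A^2B = [[-56], [22], [-25]]
Controllability matrix C = [B  AB  A^2B] = [[-1, 10, -56], [3, -7, 22], [2, 5, -25]]
Expanding along the first row, det(C) = (-1)·((-7)·(-25) - 22·5) - 10·(3·(-25) - 22·2) + (-56)·(3·5 - (-7)·2) = (-1)·65 - 10·(-119) + (-56)·29 = -499
Since det(C) ≠ 0, rank(C) = 3 and the system is completely controllable.

-499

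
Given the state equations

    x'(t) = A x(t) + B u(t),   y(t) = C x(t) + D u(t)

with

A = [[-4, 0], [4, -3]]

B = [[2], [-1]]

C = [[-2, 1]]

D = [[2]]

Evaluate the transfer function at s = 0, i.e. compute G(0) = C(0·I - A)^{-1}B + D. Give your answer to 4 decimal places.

1.3333

G(0) = C(-A)^{-1}B + D = -C A^{-1} B + D.
det A = 12, so A^{-1} = (1/12)·adj(A) = [[-1/4, 0], [-1/3, -1/3]]
A^{-1} B = [-1/2, -1/3]^T
C A^{-1} B = 2/3
G(0) = D - C A^{-1} B = 2 - (2/3) = 4/3 ≈ 1.3333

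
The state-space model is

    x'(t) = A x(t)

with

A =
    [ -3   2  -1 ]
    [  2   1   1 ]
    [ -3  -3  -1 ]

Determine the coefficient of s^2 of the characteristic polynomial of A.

Expand det(sI - A) for the 3×3 matrix.
p(s) = s^3 + 3s^2 - 5s + 5.
(Check: constant term = det(-A) = (-1)^3 det A = 5; coefficient of s^2 = -tr A = 3.)
The coefficient of s^2 is 3.

3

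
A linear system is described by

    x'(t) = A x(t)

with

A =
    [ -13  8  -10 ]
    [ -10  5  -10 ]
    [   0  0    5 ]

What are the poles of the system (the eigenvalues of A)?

det(sI - A) = s^3 - (tr A)s^2 + (M11 + M22 + M33)s - det A, where Mii is the 2×2 principal minor of A obtained by deleting row i and column i.
tr A = (-13) + 5 + 5 = -3; M11 = 5·5 - (-10)·0 = 25 - 0 = 25; M22 = (-13)·5 - (-10)·0 = -65 - 0 = -65; M33 = (-13)·5 - 8·(-10) = -65 - (-80) = 15; sum of minors = -25.
det A = (-13)·(5·5 - (-10)·0) - 8·((-10)·5 - (-10)·0) + (-10)·((-10)·0 - 5·0) = (-13)·25 - 8·(-50) + (-10)·0 = 75.
So p(s) = det(sI - A) = s^3 + 3s^2 - 25s - 75.
Rational-root test: any integer root divides -75. Testing small divisors, s = -3 works: p(-3) = -27 + 27 + 75 + (-75) = 0, so (s + 3) is a factor.
Dividing, p(s) = (s + 3)(s^2 - 25).
Factor s^2 - 25: two numbers with sum 0 and product -25 are 5 and -5, so s^2 - 25 = (s - 5)(s + 5).
Hence p(s) = (s - 5) (s + 3) (s + 5), with roots -5, -3, 5.
At least one eigenvalue has non-negative real part, so the system is not asymptotically stable.

-5, -3, 5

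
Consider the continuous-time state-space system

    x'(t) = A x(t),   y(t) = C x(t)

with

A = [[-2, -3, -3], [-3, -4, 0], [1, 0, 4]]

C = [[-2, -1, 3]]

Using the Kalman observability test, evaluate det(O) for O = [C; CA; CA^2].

-3504

CA = [[10, 10, 18]]
CA^2 = [[-32, -70, 42]]
Observability matrix O = [C; CA; CA^2] = [[-2, -1, 3], [10, 10, 18], [-32, -70, 42]]
Expanding along the first row, det(O) = (-2)·(10·42 - 18·(-70)) - (-1)·(10·42 - 18·(-32)) + 3·(10·(-70) - 10·(-32)) = (-2)·1680 - (-1)·996 + 3·(-380) = -3504
Since det(O) ≠ 0, rank(O) = 3 and the system is completely observable.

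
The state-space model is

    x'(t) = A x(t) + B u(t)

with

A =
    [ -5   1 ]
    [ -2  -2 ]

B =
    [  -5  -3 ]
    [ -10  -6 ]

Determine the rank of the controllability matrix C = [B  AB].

1

AB = [[15, 9], [30, 18]]
Controllability matrix C = [B  AB] = [[-5, -3, 15, 9], [-10, -6, 30, 18]]
Every column of C is a scalar multiple of column 1 = [-5, -10] (multipliers 1, 3/5, -3, -9/5), so the columns span a one-dimensional space.
C ≠ 0, hence rank(C) = 1.
rank(C) = 1 < n = 2, so the pair (A, B) is not completely controllable.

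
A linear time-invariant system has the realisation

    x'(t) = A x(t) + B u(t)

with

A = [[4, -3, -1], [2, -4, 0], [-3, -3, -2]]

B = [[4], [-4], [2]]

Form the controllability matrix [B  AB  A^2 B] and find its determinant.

-32544

AB = [[26], [24], [-4]]
A^2B = [[36], [-44], [-142]]
Controllability matrix C = [B  AB  A^2B] = [[4, 26, 36], [-4, 24, -44], [2, -4, -142]]
Expanding along the first row, det(C) = 4·(24·(-142) - (-44)·(-4)) - 26·((-4)·(-142) - (-44)·2) + 36·((-4)·(-4) - 24·2) = 4·(-3584) - 26·656 + 36·(-32) = -32544
Since det(C) ≠ 0, rank(C) = 3 and the system is completely controllable.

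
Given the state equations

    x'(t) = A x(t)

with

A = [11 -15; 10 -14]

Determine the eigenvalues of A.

det(sI - A) = s^2 - (tr A)s + det A, with tr A = 11 + (-14) = -3 and det A = 11·(-14) - (-15)·10 = -154 - (-150) = -4.
So p(s) = det(sI - A) = s^2 + 3s - 4.
Factor s^2 + 3s - 4: two numbers with sum -3 and product -4 are 1 and -4, so s^2 + 3s - 4 = (s - 1)(s + 4).
Hence p(s) = (s - 1) (s + 4), with roots -4, 1.
At least one eigenvalue has non-negative real part, so the system is not asymptotically stable.

-4, 1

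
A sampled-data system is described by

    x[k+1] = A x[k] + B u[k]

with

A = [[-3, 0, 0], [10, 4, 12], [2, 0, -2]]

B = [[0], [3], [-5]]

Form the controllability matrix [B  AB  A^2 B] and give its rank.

2

AB = [[0], [-48], [10]]
A^2B = [[0], [-72], [-20]]
Controllability matrix C = [B  AB  A^2B] = [[0, 0, 0], [3, -48, -72], [-5, 10, -20]]
Row 1 of C is identically zero, so rank(C) ≤ 2.
The 2×2 minor from rows 2, 3, columns 1, 2 is 3·10 - (-48)·(-5) = 30 - 240 = -210 ≠ 0, so rank(C) = 2.
rank(C) = 2 < n = 3, so the pair (A, B) is not completely controllable.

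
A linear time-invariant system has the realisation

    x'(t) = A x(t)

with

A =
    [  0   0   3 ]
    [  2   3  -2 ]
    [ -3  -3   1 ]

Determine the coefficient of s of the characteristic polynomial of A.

6

Expand det(sI - A) for the 3×3 matrix.
p(s) = s^3 - 4s^2 + 6s - 9.
(Check: constant term = det(-A) = (-1)^3 det A = -9; coefficient of s^2 = -tr A = -4.)
The coefficient of s is 6.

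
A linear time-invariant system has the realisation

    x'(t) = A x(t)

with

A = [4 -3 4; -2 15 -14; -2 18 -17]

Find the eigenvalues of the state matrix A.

-3, 2, 3

det(sI - A) = s^3 - (tr A)s^2 + (M11 + M22 + M33)s - det A, where Mii is the 2×2 principal minor of A obtained by deleting row i and column i.
tr A = 4 + 15 + (-17) = 2; M11 = 15·(-17) - (-14)·18 = -255 - (-252) = -3; M22 = 4·(-17) - 4·(-2) = -68 - (-8) = -60; M33 = 4·15 - (-3)·(-2) = 60 - 6 = 54; sum of minors = -9.
det A = 4·(15·(-17) - (-14)·18) - (-3)·((-2)·(-17) - (-14)·(-2)) + 4·((-2)·18 - 15·(-2)) = 4·(-3) - (-3)·6 + 4·(-6) = -18.
So p(s) = det(sI - A) = s^3 - 2s^2 - 9s + 18.
Rational-root test: any integer root divides 18. Testing small divisors, s = 2 works: p(2) = 8 + (-8) + (-18) + 18 = 0, so (s - 2) is a factor.
Dividing, p(s) = (s - 2)(s^2 - 9).
Factor s^2 - 9: two numbers with sum 0 and product -9 are 3 and -3, so s^2 - 9 = (s - 3)(s + 3).
Hence p(s) = (s - 3) (s - 2) (s + 3), with roots -3, 2, 3.
At least one eigenvalue has non-negative real part, so the system is not asymptotically stable.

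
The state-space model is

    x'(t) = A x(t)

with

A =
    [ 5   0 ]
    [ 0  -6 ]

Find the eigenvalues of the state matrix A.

-6, 5

det(sI - A) = s^2 - (tr A)s + det A, with tr A = 5 + (-6) = -1 and det A = 5·(-6) - 0·0 = -30 - 0 = -30.
So p(s) = det(sI - A) = s^2 + s - 30.
Factor s^2 + s - 30: two numbers with sum -1 and product -30 are 5 and -6, so s^2 + s - 30 = (s - 5)(s + 6).
Hence p(s) = (s - 5) (s + 6), with roots -6, 5.
At least one eigenvalue has non-negative real part, so the system is not asymptotically stable.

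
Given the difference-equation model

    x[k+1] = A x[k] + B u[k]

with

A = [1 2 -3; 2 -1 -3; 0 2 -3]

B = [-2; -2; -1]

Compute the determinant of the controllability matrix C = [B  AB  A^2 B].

-38

AB = [[-3], [1], [-1]]
A^2B = [[2], [-4], [5]]
Controllability matrix C = [B  AB  A^2B] = [[-2, -3, 2], [-2, 1, -4], [-1, -1, 5]]
Expanding along the first row, det(C) = (-2)·(1·5 - (-4)·(-1)) - (-3)·((-2)·5 - (-4)·(-1)) + 2·((-2)·(-1) - 1·(-1)) = (-2)·1 - (-3)·(-14) + 2·3 = -38
Since det(C) ≠ 0, rank(C) = 3 and the system is completely controllable.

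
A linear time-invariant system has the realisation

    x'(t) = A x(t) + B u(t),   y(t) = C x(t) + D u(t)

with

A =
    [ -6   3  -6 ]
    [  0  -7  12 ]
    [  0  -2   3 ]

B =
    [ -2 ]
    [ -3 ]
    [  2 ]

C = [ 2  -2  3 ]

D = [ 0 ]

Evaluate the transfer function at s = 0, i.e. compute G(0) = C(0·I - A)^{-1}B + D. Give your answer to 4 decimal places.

G(0) = C(-A)^{-1}B + D = -C A^{-1} B + D.
det A = -18, so A^{-1} = (1/-18)·adj(A) = [[-1/6, -1/6, 1/3], [0, 1, -4], [0, 2/3, -7/3]]
A^{-1} B = [3/2, -11, -20/3]^T
C A^{-1} B = 5
G(0) = D - C A^{-1} B = 0 - (5) = -5

-5.0000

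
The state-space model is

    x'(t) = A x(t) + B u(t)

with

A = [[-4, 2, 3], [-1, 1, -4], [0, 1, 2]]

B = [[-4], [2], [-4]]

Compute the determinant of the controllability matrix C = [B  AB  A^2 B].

AB = [[8], [22], [-6]]
A^2B = [[-6], [38], [10]]
Controllability matrix C = [B  AB  A^2B] = [[-4, 8, -6], [2, 22, 38], [-4, -6, 10]]
Expanding along the first row, det(C) = (-4)·(22·10 - 38·(-6)) - 8·(2·10 - 38·(-4)) + (-6)·(2·(-6) - 22·(-4)) = (-4)·448 - 8·172 + (-6)·76 = -3624
Since det(C) ≠ 0, rank(C) = 3 and the system is completely controllable.

-3624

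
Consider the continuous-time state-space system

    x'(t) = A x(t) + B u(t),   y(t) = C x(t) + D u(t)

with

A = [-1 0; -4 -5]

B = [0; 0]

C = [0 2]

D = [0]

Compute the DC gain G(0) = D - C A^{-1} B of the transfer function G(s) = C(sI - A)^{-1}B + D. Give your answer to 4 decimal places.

0.0000

G(0) = C(-A)^{-1}B + D = -C A^{-1} B + D.
det A = 5, so A^{-1} = (1/5)·adj(A) = [[-1, 0], [4/5, -1/5]]
A^{-1} B = [0, 0]^T
C A^{-1} B = 0
G(0) = D - C A^{-1} B = 0 - (0) = 0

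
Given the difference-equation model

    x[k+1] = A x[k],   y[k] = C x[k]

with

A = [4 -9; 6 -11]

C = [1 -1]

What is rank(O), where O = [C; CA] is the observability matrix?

1

CA = [[-2, 2]]
Observability matrix O = [C; CA] = [[1, -1], [-2, 2]]
Every row of O is a scalar multiple of row 1 = [1, -1] (multipliers 1, -2), so the rows span a one-dimensional space.
O ≠ 0, hence rank(O) = 1.
rank(O) = 1 < n = 2, so the pair (A, C) is not completely observable.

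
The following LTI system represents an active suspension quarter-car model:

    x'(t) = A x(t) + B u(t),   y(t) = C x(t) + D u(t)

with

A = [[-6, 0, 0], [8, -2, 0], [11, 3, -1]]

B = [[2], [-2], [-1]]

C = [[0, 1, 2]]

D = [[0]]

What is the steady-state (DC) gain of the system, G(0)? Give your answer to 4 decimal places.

G(0) = C(-A)^{-1}B + D = -C A^{-1} B + D.
det A = -12, so A^{-1} = (1/-12)·adj(A) = [[-1/6, 0, 0], [-2/3, -1/2, 0], [-23/6, -3/2, -1]]
A^{-1} B = [-1/3, -1/3, -11/3]^T
C A^{-1} B = -23/3
G(0) = D - C A^{-1} B = 0 - (-23/3) = 23/3 ≈ 7.6667

7.6667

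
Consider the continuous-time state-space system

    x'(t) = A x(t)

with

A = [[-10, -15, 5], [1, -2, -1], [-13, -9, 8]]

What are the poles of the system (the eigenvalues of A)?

det(sI - A) = s^3 - (tr A)s^2 + (M11 + M22 + M33)s - det A, where Mii is the 2×2 principal minor of A obtained by deleting row i and column i.
tr A = (-10) + (-2) + 8 = -4; M11 = (-2)·8 - (-1)·(-9) = -16 - 9 = -25; M22 = (-10)·8 - 5·(-13) = -80 - (-65) = -15; M33 = (-10)·(-2) - (-15)·1 = 20 - (-15) = 35; sum of minors = -5.
det A = (-10)·((-2)·8 - (-1)·(-9)) - (-15)·(1·8 - (-1)·(-13)) + 5·(1·(-9) - (-2)·(-13)) = (-10)·(-25) - (-15)·(-5) + 5·(-35) = 0.
So p(s) = det(sI - A) = s^3 + 4s^2 - 5s.
The constant term is 0, so p(s) = s(s^2 + 4s - 5).
Factor s^2 + 4s - 5: two numbers with sum -4 and product -5 are 1 and -5, so s^2 + 4s - 5 = (s - 1)(s + 5).
Hence p(s) = s (s - 1) (s + 5), with roots -5, 0, 1.
At least one eigenvalue has non-negative real part, so the system is not asymptotically stable.

-5, 0, 1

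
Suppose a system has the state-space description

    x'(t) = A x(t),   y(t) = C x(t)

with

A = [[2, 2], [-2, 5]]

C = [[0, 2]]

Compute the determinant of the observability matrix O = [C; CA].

8

CA = [[-4, 10]]
Observability matrix O = [C; CA] = [[0, 2], [-4, 10]]
det(O) = 0·10 - 2·(-4) = 0 - (-8) = 8
Since det(O) ≠ 0, rank(O) = 2 and the system is completely observable.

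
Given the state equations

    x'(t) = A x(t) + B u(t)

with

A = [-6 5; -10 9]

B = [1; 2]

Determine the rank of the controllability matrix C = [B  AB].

1

AB = [[4], [8]]
Controllability matrix C = [B  AB] = [[1, 4], [2, 8]]
Every column of C is a scalar multiple of column 1 = [1, 2] (multipliers 1, 4), so the columns span a one-dimensional space.
C ≠ 0, hence rank(C) = 1.
rank(C) = 1 < n = 2, so the pair (A, B) is not completely controllable.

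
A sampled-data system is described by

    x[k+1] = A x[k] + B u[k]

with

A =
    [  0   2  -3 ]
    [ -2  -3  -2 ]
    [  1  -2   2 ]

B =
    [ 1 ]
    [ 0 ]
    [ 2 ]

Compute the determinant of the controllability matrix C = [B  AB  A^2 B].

AB = [[-6], [-6], [5]]
A^2B = [[-27], [20], [16]]
Controllability matrix C = [B  AB  A^2B] = [[1, -6, -27], [0, -6, 20], [2, 5, 16]]
Expanding along the first row, det(C) = 1·((-6)·16 - 20·5) - (-6)·(0·16 - 20·2) + (-27)·(0·5 - (-6)·2) = 1·(-196) - (-6)·(-40) + (-27)·12 = -760
Since det(C) ≠ 0, rank(C) = 3 and the system is completely controllable.

-760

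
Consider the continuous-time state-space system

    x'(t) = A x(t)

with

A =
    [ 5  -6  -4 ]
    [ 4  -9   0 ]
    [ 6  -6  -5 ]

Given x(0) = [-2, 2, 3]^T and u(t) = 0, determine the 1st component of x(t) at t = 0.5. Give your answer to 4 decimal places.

-8.1143

det(sI - A) = s^3 - (tr A)s^2 + (M11 + M22 + M33)s - det A, where Mii is the 2×2 principal minor of A obtained by deleting row i and column i.
tr A = 5 + (-9) + (-5) = -9; M11 = (-9)·(-5) - 0·(-6) = 45 - 0 = 45; M22 = 5·(-5) - (-4)·6 = -25 - (-24) = -1; M33 = 5·(-9) - (-6)·4 = -45 - (-24) = -21; sum of minors = 23.
det A = 5·((-9)·(-5) - 0·(-6)) - (-6)·(4·(-5) - 0·6) + (-4)·(4·(-6) - (-9)·6) = 5·45 - (-6)·(-20) + (-4)·30 = -15.
So p(s) = det(sI - A) = s^3 + 9s^2 + 23s + 15.
Rational-root test: any integer root divides 15. Testing small divisors, s = -1 works: p(-1) = -1 + 9 + (-23) + 15 = 0, so (s + 1) is a factor.
Dividing, p(s) = (s + 1)(s^2 + 8s + 15).
Factor s^2 + 8s + 15: two numbers with sum -8 and product 15 are -3 and -5, so s^2 + 8s + 15 = (s + 3)(s + 5).
Hence p(s) = (s + 1) (s + 3) (s + 5), with roots -5, -3, -1.
The eigenvalues -5, -3, -1 are distinct and real, so A is diagonalisable and x(t) = e^{At} x(0) = V diag(e^{λ_i t}) V^{-1} x(0), where the columns of V are the eigenvectors.
λ = -5: A - (-5)I = [[10, -6, -4], [4, -4, 0], [6, -6, 0]]. v must be orthogonal to every row; (row 1) × (row 2) = [-16, -16, -16], so take v_1 = [-1, -1, -1]^T.
λ = -3: A - (-3)I = [[8, -6, -4], [4, -6, 0], [6, -6, -2]]. v must be orthogonal to every row; (row 1) × (row 2) = [-24, -16, -24], so take v_2 = [-3, -2, -3]^T.
λ = -1: A - (-1)I = [[6, -6, -4], [4, -8, 0], [6, -6, -4]]. v must be orthogonal to every row; (row 1) × (row 2) = [-32, -16, -24], so take v_3 = [-4, -2, -3]^T.
V = [v_1 v_2 v_3] = [[-1, -3, -4], [-1, -2, -2], [-1, -3, -3]] has det V = -1, so V^{-1} = adj(V)/det V = [[0, -3, 2], [1, 1, -2], [-1, 0, 1]].
Modal coordinates z(0) = V^{-1} x(0): 0·(-2) + (-3)·2 + 2·3 = 0; 1·(-2) + 1·2 + (-2)·3 = -6; (-1)·(-2) + 0·2 + 1·3 = 5; so z(0) = [0, -6, 5]^T.
x_1(t) = Σ_i (v_i)_1 · z_i(0) · e^{λ_i t} (row 1 of V times the modal terms).
x_1(0.5) = (-1)·0·e^{-5·0.5} + (-3)·(-6)·e^{-3·0.5} + (-4)·5·e^{-1·0.5} = 0·0.082085 + 18·0.223130 + (-20)·0.606531 = -8.1143.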